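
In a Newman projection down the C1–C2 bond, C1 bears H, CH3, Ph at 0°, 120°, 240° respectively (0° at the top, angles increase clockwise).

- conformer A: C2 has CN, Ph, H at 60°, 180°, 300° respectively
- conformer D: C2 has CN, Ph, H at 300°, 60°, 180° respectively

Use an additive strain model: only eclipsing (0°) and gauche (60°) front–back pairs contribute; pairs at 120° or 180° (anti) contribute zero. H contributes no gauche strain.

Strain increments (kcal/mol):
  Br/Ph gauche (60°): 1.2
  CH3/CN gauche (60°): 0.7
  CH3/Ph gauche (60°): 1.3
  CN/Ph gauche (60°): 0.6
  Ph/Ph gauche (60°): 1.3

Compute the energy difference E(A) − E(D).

+1.4 kcal/mol

A (staggered): CH3(120°)/CN(60°) gauche 0.7; CH3(120°)/Ph(180°) gauche 1.3; Ph(240°)/Ph(180°) gauche 1.3 → 3.3 kcal/mol.
D (staggered): CH3(120°)/Ph(60°) gauche 1.3; Ph(240°)/CN(300°) gauche 0.6 → 1.9 kcal/mol.
E(A) − E(D) = 3.3 − 1.9 = +1.4 kcal/mol.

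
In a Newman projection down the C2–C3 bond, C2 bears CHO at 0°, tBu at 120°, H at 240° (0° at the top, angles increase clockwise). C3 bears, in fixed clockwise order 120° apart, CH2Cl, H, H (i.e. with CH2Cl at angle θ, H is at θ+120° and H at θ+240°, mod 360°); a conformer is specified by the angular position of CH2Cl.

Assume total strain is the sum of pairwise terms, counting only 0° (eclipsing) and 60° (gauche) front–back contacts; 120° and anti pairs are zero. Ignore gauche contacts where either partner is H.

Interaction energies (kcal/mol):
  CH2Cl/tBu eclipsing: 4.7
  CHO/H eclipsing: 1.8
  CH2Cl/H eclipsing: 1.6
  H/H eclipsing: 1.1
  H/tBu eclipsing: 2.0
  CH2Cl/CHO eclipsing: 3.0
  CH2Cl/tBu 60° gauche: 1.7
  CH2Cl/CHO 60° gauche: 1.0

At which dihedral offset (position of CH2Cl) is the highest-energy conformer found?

120°

CH2Cl at 0° (eclipsed): CHO(0°)/CH2Cl(0°) eclipsed 3.0; tBu(120°)/H(120°) eclipsed 2.0; H(240°)/H(240°) eclipsed 1.1 → 6.1 kcal/mol.
CH2Cl at 60° (staggered): CHO(0°)/CH2Cl(60°) gauche 1.0; tBu(120°)/CH2Cl(60°) gauche 1.7 → 2.7 kcal/mol.
CH2Cl at 120° (eclipsed): CHO(0°)/H(0°) eclipsed 1.8; tBu(120°)/CH2Cl(120°) eclipsed 4.7; H(240°)/H(240°) eclipsed 1.1 → 7.6 kcal/mol.
CH2Cl at 180° (staggered): tBu(120°)/CH2Cl(180°) gauche 1.7 → 1.7 kcal/mol.
CH2Cl at 240° (eclipsed): CHO(0°)/H(0°) eclipsed 1.8; tBu(120°)/H(120°) eclipsed 2.0; H(240°)/CH2Cl(240°) eclipsed 1.6 → 5.4 kcal/mol.
CH2Cl at 300° (staggered): CHO(0°)/CH2Cl(300°) gauche 1.0 → 1.0 kcal/mol.
The maximum (7.6 kcal/mol) occurs with CH2Cl at 120°.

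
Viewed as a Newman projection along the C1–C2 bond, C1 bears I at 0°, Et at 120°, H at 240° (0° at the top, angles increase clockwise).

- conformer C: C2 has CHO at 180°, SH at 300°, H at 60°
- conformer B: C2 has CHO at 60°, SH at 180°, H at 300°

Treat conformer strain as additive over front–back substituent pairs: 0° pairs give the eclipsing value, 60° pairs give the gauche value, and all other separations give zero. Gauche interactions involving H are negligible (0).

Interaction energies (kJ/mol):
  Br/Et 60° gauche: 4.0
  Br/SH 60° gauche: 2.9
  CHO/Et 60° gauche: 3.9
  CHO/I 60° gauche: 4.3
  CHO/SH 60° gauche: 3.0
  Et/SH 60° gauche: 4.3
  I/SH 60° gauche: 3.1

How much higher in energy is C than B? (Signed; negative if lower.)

-5.5 kJ/mol

C is staggered. I at 0° is gauche with SH at 300° (3.1); Et at 120° is gauche with CHO at 180° (3.9). Total 7.0 kJ/mol.
B is staggered. I at 0° is gauche with CHO at 60° (4.3); Et at 120° is gauche with CHO at 60° (3.9); Et at 120° is gauche with SH at 180° (4.3). Total 12.5 kJ/mol.
E(C) − E(B) = 7.0 − 12.5 = -5.5 kJ/mol.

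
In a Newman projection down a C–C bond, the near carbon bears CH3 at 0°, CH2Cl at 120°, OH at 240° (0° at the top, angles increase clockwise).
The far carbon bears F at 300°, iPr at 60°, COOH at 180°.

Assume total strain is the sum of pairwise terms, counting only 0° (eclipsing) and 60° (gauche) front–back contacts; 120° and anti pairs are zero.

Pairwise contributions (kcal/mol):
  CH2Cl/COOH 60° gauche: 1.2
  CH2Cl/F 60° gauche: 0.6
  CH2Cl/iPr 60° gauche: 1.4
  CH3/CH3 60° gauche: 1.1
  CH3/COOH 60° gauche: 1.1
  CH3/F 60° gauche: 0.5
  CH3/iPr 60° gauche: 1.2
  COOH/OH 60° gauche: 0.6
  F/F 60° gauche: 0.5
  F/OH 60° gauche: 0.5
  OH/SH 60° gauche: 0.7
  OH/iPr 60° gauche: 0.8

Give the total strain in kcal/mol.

5.4 kcal/mol

This conformer (staggered): CH3–F gauche, CH3–iPr gauche, CH2Cl–iPr gauche, CH2Cl–COOH gauche, OH–F gauche, OH–COOH gauche; 0.5 + 1.2 + 1.4 + 1.2 + 0.5 + 0.6 = 5.4 kcal/mol.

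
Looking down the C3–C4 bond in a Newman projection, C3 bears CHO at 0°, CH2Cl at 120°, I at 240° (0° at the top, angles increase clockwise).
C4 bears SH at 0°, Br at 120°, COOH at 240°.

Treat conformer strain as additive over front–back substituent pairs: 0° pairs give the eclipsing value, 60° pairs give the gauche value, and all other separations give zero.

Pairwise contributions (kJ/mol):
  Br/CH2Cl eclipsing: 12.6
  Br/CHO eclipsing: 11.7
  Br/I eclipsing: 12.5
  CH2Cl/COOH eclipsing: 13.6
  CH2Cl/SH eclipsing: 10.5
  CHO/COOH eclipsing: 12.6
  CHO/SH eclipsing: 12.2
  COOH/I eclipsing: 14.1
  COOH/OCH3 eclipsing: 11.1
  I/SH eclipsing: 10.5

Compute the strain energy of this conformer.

This conformer (eclipsed): CHO–SH eclipsed, CH2Cl–Br eclipsed, I–COOH eclipsed; 12.2 + 12.6 + 14.1 = 38.9 kJ/mol.

38.9 kJ/mol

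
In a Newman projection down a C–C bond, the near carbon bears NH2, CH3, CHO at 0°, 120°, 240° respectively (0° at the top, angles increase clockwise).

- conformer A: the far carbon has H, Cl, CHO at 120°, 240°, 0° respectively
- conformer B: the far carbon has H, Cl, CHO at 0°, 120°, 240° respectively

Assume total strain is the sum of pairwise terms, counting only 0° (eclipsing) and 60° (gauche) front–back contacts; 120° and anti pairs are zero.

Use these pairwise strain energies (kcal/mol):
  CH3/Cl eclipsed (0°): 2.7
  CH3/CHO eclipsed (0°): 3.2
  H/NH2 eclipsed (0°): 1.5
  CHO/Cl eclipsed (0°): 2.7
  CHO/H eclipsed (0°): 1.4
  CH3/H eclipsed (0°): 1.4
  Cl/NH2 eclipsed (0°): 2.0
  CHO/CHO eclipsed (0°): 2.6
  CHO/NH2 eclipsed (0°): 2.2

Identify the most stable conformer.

A

A (eclipsed): NH2–CHO eclipsed, CH3–H eclipsed, CHO–Cl eclipsed; 2.2 + 1.4 + 2.7 = 6.3 kcal/mol.
B (eclipsed): NH2–H eclipsed, CH3–Cl eclipsed, CHO–CHO eclipsed; 1.5 + 2.7 + 2.6 = 6.8 kcal/mol.
A has the lowest total (6.3 kcal/mol).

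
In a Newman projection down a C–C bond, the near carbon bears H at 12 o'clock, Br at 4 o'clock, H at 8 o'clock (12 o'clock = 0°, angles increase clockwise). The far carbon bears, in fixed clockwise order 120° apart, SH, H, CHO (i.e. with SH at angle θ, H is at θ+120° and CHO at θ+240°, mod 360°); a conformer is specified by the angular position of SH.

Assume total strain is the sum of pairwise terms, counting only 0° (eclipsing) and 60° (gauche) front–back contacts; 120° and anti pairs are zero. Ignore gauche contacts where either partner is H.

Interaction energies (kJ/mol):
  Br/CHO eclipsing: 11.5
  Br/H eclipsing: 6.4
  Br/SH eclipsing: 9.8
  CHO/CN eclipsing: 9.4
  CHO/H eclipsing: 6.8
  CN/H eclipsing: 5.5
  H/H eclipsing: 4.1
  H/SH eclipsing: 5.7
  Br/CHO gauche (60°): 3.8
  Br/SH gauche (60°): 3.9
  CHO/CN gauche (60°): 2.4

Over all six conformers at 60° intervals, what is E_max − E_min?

17.5 kJ/mol

SH at 0° is eclipsed. H at 0° is eclipsed with SH at 0° (5.7); Br at 120° is eclipsed with H at 120° (6.4); H at 240° is eclipsed with CHO at 240° (6.8). Total 18.9 kJ/mol.
SH at 60° is staggered. Br at 120° is gauche with SH at 60° (3.9). Total 3.9 kJ/mol.
SH at 120° is eclipsed. H at 0° is eclipsed with CHO at 0° (6.8); Br at 120° is eclipsed with SH at 120° (9.8); H at 240° is eclipsed with H at 240° (4.1). Total 20.7 kJ/mol.
SH at 180° is staggered. Br at 120° is gauche with SH at 180° (3.9); Br at 120° is gauche with CHO at 60° (3.8). Total 7.7 kJ/mol.
SH at 240° is eclipsed. H at 0° is eclipsed with H at 0° (4.1); Br at 120° is eclipsed with CHO at 120° (11.5); H at 240° is eclipsed with SH at 240° (5.7). Total 21.3 kJ/mol.
SH at 300° is staggered. Br at 120° is gauche with CHO at 180° (3.8). Total 3.8 kJ/mol.
Max at 240° (21.3 kJ/mol), min at 300° (3.8 kJ/mol); barrier = 17.5 kJ/mol.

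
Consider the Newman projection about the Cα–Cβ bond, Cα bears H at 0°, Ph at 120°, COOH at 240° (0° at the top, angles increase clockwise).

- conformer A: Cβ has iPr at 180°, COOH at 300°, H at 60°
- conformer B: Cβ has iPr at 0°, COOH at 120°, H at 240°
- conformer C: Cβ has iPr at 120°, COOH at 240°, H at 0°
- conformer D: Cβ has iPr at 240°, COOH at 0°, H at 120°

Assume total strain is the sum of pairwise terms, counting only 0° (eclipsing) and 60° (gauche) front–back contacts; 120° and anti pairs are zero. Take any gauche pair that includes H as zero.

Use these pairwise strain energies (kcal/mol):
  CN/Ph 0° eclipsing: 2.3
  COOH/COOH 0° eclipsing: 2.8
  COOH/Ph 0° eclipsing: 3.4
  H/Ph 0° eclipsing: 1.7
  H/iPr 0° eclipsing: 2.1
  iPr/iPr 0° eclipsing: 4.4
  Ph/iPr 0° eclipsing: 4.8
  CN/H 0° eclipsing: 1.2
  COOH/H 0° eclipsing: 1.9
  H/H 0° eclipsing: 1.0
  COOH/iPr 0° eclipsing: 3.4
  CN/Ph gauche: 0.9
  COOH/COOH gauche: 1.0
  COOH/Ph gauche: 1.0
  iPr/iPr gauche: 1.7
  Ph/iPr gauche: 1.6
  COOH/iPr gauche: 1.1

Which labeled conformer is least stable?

A (staggered): Ph–iPr gauche, COOH–iPr gauche, COOH–COOH gauche; 1.6 + 1.1 + 1.0 = 3.7 kcal/mol.
B (eclipsed): H–iPr eclipsed, Ph–COOH eclipsed, COOH–H eclipsed; 2.1 + 3.4 + 1.9 = 7.4 kcal/mol.
C (eclipsed): H–H eclipsed, Ph–iPr eclipsed, COOH–COOH eclipsed; 1.0 + 4.8 + 2.8 = 8.6 kcal/mol.
D (eclipsed): H–COOH eclipsed, Ph–H eclipsed, COOH–iPr eclipsed; 1.9 + 1.7 + 3.4 = 7.0 kcal/mol.
C has the highest total (8.6 kcal/mol).

C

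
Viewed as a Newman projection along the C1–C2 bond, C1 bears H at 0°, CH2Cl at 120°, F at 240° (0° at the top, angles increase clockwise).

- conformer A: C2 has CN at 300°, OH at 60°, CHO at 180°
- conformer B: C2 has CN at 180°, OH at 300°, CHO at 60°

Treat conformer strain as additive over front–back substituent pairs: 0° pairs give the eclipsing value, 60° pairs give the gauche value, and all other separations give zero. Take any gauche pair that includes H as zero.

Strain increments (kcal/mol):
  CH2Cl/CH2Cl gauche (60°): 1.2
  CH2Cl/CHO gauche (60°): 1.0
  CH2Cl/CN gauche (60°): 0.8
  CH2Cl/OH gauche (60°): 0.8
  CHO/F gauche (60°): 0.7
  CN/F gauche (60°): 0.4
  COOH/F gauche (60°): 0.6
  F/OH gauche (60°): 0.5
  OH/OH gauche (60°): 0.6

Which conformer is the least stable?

A

A (staggered): CH2Cl(120°)/OH(60°) gauche 0.8; CH2Cl(120°)/CHO(180°) gauche 1.0; F(240°)/CN(300°) gauche 0.4; F(240°)/CHO(180°) gauche 0.7 → 2.9 kcal/mol.
B (staggered): CH2Cl(120°)/CN(180°) gauche 0.8; CH2Cl(120°)/CHO(60°) gauche 1.0; F(240°)/CN(180°) gauche 0.4; F(240°)/OH(300°) gauche 0.5 → 2.7 kcal/mol.
A has the highest total (2.9 kcal/mol).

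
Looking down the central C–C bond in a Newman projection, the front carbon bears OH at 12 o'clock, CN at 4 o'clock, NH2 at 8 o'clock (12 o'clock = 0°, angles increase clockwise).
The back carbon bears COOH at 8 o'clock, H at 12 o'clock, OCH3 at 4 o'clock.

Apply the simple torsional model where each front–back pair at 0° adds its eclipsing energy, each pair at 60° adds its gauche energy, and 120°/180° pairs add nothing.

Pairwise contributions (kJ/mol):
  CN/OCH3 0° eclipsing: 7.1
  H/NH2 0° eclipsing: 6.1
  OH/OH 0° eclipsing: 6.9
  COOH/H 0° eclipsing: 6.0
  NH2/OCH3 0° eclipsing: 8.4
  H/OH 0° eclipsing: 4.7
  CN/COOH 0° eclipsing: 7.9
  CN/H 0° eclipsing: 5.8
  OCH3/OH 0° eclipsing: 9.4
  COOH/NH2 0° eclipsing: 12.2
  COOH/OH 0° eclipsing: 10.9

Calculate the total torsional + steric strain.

This conformer (eclipsed): OH–H eclipsed, CN–OCH3 eclipsed, NH2–COOH eclipsed; 4.7 + 7.1 + 12.2 = 24.0 kJ/mol.

24.0 kJ/mol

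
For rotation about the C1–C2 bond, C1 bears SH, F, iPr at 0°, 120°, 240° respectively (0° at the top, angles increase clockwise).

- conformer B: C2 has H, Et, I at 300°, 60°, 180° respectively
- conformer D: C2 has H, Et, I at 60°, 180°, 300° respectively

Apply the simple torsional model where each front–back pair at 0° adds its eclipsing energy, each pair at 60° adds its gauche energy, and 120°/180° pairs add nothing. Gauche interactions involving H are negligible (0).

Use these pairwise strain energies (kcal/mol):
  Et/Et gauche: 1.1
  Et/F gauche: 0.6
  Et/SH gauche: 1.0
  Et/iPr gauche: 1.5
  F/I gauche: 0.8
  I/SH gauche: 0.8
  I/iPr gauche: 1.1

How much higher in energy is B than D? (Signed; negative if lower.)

B (staggered): SH(0°)/Et(60°) gauche 1.0; F(120°)/Et(60°) gauche 0.6; F(120°)/I(180°) gauche 0.8; iPr(240°)/I(180°) gauche 1.1 → 3.5 kcal/mol.
D (staggered): SH(0°)/I(300°) gauche 0.8; F(120°)/Et(180°) gauche 0.6; iPr(240°)/Et(180°) gauche 1.5; iPr(240°)/I(300°) gauche 1.1 → 4.0 kcal/mol.
E(B) − E(D) = 3.5 − 4.0 = -0.5 kcal/mol.

-0.5 kcal/mol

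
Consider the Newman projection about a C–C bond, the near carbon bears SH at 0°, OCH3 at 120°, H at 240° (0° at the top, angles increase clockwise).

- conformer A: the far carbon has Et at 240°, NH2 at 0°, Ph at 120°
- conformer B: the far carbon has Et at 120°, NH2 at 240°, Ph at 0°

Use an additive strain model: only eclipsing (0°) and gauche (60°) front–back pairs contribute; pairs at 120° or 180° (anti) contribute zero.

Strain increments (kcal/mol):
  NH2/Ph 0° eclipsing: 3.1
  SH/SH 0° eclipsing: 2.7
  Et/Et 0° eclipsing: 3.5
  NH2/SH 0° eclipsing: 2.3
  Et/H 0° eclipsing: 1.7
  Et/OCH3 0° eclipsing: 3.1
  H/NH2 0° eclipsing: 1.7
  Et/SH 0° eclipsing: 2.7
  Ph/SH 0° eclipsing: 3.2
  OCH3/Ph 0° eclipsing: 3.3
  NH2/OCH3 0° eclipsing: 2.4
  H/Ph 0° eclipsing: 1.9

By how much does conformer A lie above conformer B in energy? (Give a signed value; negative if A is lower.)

-0.7 kcal/mol

A (eclipsed): SH(0°)/NH2(0°) eclipsed 2.3; OCH3(120°)/Ph(120°) eclipsed 3.3; H(240°)/Et(240°) eclipsed 1.7 → 7.3 kcal/mol.
B (eclipsed): SH(0°)/Ph(0°) eclipsed 3.2; OCH3(120°)/Et(120°) eclipsed 3.1; H(240°)/NH2(240°) eclipsed 1.7 → 8.0 kcal/mol.
E(A) − E(B) = 7.3 − 8.0 = -0.7 kcal/mol.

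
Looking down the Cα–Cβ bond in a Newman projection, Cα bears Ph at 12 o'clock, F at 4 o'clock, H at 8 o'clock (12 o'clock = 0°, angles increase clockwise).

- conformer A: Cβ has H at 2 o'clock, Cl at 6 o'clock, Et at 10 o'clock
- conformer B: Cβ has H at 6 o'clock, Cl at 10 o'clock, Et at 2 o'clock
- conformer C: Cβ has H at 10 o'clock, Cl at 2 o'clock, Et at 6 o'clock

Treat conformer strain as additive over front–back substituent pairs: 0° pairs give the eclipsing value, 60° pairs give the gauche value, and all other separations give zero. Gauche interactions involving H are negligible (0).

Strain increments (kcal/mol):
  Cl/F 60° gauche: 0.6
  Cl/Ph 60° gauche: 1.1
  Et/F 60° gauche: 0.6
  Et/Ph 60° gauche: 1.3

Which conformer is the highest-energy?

B

A (staggered): Ph(0°)/Et(300°) gauche 1.3; F(120°)/Cl(180°) gauche 0.6 → 1.9 kcal/mol.
B (staggered): Ph(0°)/Cl(300°) gauche 1.1; Ph(0°)/Et(60°) gauche 1.3; F(120°)/Et(60°) gauche 0.6 → 3.0 kcal/mol.
C (staggered): Ph(0°)/Cl(60°) gauche 1.1; F(120°)/Cl(60°) gauche 0.6; F(120°)/Et(180°) gauche 0.6 → 2.3 kcal/mol.
B has the highest total (3.0 kcal/mol).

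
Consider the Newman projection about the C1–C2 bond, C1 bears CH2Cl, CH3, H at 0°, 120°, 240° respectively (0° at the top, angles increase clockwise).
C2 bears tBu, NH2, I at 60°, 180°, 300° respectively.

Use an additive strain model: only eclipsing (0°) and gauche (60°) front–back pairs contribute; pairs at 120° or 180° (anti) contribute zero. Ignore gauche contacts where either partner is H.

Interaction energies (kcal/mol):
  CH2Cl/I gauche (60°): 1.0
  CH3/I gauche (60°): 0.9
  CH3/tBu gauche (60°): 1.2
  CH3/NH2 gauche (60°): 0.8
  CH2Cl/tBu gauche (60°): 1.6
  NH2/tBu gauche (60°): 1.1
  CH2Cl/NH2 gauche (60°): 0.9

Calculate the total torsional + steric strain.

4.6 kcal/mol

This conformer (staggered): CH2Cl(0°)/tBu(60°) gauche 1.6; CH2Cl(0°)/I(300°) gauche 1.0; CH3(120°)/tBu(60°) gauche 1.2; CH3(120°)/NH2(180°) gauche 0.8 → 4.6 kcal/mol.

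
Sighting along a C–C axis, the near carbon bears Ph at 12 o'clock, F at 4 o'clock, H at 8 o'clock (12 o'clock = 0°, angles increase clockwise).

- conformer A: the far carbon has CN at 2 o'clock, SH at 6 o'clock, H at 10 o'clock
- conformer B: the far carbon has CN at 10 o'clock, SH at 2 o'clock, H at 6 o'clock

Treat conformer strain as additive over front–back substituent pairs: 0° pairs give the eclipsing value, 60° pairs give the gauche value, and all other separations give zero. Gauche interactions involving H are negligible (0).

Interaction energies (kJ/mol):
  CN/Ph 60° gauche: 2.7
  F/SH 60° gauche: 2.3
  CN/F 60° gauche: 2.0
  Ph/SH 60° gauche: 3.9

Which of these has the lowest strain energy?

A (staggered): Ph(0°)/CN(60°) gauche 2.7; F(120°)/CN(60°) gauche 2.0; F(120°)/SH(180°) gauche 2.3 → 7.0 kJ/mol.
B (staggered): Ph(0°)/CN(300°) gauche 2.7; Ph(0°)/SH(60°) gauche 3.9; F(120°)/SH(60°) gauche 2.3 → 8.9 kJ/mol.
A has the lowest total (7.0 kJ/mol).

A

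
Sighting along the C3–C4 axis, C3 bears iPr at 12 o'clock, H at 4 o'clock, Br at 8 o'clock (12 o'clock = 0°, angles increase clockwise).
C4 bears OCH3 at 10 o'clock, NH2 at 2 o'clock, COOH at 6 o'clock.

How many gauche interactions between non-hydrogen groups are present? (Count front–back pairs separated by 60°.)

Non-H gauche pairs: iPr(0°)/OCH3(300°); iPr(0°)/NH2(60°); Br(240°)/OCH3(300°); Br(240°)/COOH(180°) — 4 interactions.

4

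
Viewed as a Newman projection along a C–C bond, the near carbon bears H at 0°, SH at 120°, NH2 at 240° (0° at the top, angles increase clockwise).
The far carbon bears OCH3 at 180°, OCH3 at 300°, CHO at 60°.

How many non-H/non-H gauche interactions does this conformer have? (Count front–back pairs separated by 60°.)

4

Non-H gauche pairs: SH(120°)/OCH3(180°); SH(120°)/CHO(60°); NH2(240°)/OCH3(180°); NH2(240°)/OCH3(300°) — 4 interactions.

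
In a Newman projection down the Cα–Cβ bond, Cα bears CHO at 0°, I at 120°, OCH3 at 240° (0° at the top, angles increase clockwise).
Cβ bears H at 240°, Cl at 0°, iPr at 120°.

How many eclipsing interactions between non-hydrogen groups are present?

2

Non-H eclipsing pairs: CHO(0°)/Cl(0°); I(120°)/iPr(120°) — 2 interactions.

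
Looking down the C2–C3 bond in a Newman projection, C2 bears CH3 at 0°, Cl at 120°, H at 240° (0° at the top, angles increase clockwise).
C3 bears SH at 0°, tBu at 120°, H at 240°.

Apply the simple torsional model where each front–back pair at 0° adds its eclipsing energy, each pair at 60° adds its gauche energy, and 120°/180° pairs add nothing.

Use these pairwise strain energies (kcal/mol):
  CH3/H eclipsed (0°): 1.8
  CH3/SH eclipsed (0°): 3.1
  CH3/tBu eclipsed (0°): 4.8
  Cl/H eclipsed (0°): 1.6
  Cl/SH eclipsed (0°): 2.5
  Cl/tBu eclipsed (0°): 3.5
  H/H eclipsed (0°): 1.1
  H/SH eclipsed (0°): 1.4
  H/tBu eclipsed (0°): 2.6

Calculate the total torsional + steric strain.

This conformer (eclipsed): CH3(0°)/SH(0°) eclipsed 3.1; Cl(120°)/tBu(120°) eclipsed 3.5; H(240°)/H(240°) eclipsed 1.1 → 7.7 kcal/mol.

7.7 kcal/mol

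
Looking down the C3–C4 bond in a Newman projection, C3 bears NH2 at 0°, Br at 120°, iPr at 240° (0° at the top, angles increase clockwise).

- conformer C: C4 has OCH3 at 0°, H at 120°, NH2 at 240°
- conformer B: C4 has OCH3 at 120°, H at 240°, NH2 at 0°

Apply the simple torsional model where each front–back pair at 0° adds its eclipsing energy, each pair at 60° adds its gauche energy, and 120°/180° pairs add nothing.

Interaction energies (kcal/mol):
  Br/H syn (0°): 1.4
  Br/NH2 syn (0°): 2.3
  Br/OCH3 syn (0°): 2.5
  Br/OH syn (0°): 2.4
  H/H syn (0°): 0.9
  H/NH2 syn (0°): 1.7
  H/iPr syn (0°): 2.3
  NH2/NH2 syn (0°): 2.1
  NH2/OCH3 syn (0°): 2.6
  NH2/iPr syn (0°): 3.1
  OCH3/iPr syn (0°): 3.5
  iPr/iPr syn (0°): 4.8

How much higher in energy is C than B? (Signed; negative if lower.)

C (eclipsed): NH2(0°)/OCH3(0°) eclipsed 2.6; Br(120°)/H(120°) eclipsed 1.4; iPr(240°)/NH2(240°) eclipsed 3.1 → 7.1 kcal/mol.
B (eclipsed): NH2(0°)/NH2(0°) eclipsed 2.1; Br(120°)/OCH3(120°) eclipsed 2.5; iPr(240°)/H(240°) eclipsed 2.3 → 6.9 kcal/mol.
E(C) − E(B) = 7.1 − 6.9 = +0.2 kcal/mol.

+0.2 kcal/mol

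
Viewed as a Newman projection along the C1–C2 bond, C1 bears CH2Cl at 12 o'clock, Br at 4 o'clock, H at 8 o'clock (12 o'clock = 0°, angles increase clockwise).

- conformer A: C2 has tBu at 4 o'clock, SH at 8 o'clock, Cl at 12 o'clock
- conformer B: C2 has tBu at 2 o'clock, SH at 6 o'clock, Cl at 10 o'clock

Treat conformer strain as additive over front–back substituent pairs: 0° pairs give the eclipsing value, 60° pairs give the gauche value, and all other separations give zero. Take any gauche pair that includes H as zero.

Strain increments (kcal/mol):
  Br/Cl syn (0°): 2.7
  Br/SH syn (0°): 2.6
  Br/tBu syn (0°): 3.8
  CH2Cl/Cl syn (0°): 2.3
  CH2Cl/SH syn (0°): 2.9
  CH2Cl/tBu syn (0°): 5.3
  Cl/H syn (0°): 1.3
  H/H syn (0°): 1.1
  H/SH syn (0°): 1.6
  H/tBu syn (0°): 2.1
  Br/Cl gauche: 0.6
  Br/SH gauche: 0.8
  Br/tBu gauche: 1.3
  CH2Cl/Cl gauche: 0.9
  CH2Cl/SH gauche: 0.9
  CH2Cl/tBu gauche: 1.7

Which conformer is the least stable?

A (eclipsed): CH2Cl–Cl eclipsed, Br–tBu eclipsed, H–SH eclipsed; 2.3 + 3.8 + 1.6 = 7.7 kcal/mol.
B (staggered): CH2Cl–tBu gauche, CH2Cl–Cl gauche, Br–tBu gauche, Br–SH gauche; 1.7 + 0.9 + 1.3 + 0.8 = 4.7 kcal/mol.
A has the highest total (7.7 kcal/mol).

A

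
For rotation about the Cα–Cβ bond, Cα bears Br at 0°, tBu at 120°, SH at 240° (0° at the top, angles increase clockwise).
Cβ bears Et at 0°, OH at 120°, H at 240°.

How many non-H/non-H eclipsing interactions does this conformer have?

Non-H eclipsing pairs: Br(0°)/Et(0°); tBu(120°)/OH(120°) — 2 interactions.

2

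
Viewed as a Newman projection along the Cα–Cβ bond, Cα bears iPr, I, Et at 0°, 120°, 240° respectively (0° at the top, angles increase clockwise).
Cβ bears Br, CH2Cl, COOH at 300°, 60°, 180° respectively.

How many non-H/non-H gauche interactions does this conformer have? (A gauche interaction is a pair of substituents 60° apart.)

Non-H gauche pairs: iPr(0°)/Br(300°); iPr(0°)/CH2Cl(60°); I(120°)/CH2Cl(60°); I(120°)/COOH(180°); Et(240°)/Br(300°); Et(240°)/COOH(180°) — 6 interactions.

6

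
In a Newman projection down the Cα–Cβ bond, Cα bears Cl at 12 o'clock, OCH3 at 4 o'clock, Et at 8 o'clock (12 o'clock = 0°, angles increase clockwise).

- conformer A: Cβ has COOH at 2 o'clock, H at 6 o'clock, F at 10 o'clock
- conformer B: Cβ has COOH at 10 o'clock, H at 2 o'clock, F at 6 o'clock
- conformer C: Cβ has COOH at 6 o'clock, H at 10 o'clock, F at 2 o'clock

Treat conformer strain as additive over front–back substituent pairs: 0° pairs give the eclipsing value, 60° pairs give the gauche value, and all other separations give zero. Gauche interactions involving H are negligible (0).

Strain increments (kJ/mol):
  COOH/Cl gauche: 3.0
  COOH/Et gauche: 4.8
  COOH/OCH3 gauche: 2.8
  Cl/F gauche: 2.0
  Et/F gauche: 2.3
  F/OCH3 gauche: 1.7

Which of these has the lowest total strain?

A

A is staggered. Cl at 0° is gauche with COOH at 60° (3.0); Cl at 0° is gauche with F at 300° (2.0); OCH3 at 120° is gauche with COOH at 60° (2.8); Et at 240° is gauche with F at 300° (2.3). Total 10.1 kJ/mol.
B is staggered. Cl at 0° is gauche with COOH at 300° (3.0); OCH3 at 120° is gauche with F at 180° (1.7); Et at 240° is gauche with COOH at 300° (4.8); Et at 240° is gauche with F at 180° (2.3). Total 11.8 kJ/mol.
C is staggered. Cl at 0° is gauche with F at 60° (2.0); OCH3 at 120° is gauche with COOH at 180° (2.8); OCH3 at 120° is gauche with F at 60° (1.7); Et at 240° is gauche with COOH at 180° (4.8). Total 11.3 kJ/mol.
A has the lowest total (10.1 kJ/mol).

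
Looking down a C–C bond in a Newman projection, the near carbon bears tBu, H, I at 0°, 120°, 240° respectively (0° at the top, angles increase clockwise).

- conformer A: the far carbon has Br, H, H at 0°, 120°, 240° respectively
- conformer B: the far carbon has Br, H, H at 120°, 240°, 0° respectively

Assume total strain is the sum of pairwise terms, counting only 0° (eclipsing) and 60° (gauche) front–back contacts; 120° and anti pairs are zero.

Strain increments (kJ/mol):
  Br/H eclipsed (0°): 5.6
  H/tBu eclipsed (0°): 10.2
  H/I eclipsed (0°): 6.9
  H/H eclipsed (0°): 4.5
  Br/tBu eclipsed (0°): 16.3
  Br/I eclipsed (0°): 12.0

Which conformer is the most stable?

B

A (eclipsed): tBu(0°)/Br(0°) eclipsed 16.3; H(120°)/H(120°) eclipsed 4.5; I(240°)/H(240°) eclipsed 6.9 → 27.7 kJ/mol.
B (eclipsed): tBu(0°)/H(0°) eclipsed 10.2; H(120°)/Br(120°) eclipsed 5.6; I(240°)/H(240°) eclipsed 6.9 → 22.7 kJ/mol.
B has the lowest total (22.7 kJ/mol).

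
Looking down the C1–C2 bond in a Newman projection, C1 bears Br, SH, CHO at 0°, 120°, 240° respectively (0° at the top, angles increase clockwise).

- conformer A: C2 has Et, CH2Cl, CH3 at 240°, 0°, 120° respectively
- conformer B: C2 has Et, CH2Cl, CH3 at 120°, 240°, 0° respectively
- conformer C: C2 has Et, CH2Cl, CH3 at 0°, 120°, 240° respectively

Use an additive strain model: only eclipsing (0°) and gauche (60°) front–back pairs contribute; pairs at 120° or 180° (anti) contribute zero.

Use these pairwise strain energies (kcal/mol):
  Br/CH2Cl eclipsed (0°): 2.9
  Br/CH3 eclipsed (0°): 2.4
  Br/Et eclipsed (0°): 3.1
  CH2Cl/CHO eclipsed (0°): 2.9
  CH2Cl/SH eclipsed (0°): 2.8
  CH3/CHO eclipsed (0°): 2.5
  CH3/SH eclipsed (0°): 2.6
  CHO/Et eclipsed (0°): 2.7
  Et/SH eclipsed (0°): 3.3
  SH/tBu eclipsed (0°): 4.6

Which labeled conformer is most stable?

A is eclipsed. Br at 0° is eclipsed with CH2Cl at 0° (2.9); SH at 120° is eclipsed with CH3 at 120° (2.6); CHO at 240° is eclipsed with Et at 240° (2.7). Total 8.2 kcal/mol.
B is eclipsed. Br at 0° is eclipsed with CH3 at 0° (2.4); SH at 120° is eclipsed with Et at 120° (3.3); CHO at 240° is eclipsed with CH2Cl at 240° (2.9). Total 8.6 kcal/mol.
C is eclipsed. Br at 0° is eclipsed with Et at 0° (3.1); SH at 120° is eclipsed with CH2Cl at 120° (2.8); CHO at 240° is eclipsed with CH3 at 240° (2.5). Total 8.4 kcal/mol.
A has the lowest total (8.2 kcal/mol).

A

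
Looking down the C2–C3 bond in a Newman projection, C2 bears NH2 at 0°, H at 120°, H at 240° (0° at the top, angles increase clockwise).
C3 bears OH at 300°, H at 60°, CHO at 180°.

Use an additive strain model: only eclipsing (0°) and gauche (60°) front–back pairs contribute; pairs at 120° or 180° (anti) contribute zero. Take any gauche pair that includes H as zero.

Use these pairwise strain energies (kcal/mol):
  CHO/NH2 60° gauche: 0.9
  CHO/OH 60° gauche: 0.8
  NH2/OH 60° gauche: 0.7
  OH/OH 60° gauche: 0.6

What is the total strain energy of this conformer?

This conformer (staggered): NH2(0°)/OH(300°) gauche 0.7 → 0.7 kcal/mol.

0.7 kcal/mol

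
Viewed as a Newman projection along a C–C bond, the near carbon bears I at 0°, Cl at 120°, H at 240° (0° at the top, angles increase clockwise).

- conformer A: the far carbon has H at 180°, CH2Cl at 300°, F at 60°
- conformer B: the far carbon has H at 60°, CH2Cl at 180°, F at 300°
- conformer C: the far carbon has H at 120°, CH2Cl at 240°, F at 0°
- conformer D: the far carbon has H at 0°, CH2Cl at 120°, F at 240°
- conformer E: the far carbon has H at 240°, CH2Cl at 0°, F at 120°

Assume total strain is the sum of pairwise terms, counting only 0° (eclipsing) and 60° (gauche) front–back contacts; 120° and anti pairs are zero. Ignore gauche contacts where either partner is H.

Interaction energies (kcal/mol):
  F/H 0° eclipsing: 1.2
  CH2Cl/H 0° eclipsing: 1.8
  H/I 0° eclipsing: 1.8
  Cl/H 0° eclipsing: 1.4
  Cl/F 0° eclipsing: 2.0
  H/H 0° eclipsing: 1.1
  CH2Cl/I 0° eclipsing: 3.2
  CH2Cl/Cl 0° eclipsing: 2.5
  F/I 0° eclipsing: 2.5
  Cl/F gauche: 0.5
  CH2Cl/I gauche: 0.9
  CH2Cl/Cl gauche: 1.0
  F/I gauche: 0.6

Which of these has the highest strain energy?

A is staggered. I at 0° is gauche with CH2Cl at 300° (0.9); I at 0° is gauche with F at 60° (0.6); Cl at 120° is gauche with F at 60° (0.5). Total 2.0 kcal/mol.
B is staggered. I at 0° is gauche with F at 300° (0.6); Cl at 120° is gauche with CH2Cl at 180° (1.0). Total 1.6 kcal/mol.
C is eclipsed. I at 0° is eclipsed with F at 0° (2.5); Cl at 120° is eclipsed with H at 120° (1.4); H at 240° is eclipsed with CH2Cl at 240° (1.8). Total 5.7 kcal/mol.
D is eclipsed. I at 0° is eclipsed with H at 0° (1.8); Cl at 120° is eclipsed with CH2Cl at 120° (2.5); H at 240° is eclipsed with F at 240° (1.2). Total 5.5 kcal/mol.
E is eclipsed. I at 0° is eclipsed with CH2Cl at 0° (3.2); Cl at 120° is eclipsed with F at 120° (2.0); H at 240° is eclipsed with H at 240° (1.1). Total 6.3 kcal/mol.
E has the highest total (6.3 kcal/mol).

E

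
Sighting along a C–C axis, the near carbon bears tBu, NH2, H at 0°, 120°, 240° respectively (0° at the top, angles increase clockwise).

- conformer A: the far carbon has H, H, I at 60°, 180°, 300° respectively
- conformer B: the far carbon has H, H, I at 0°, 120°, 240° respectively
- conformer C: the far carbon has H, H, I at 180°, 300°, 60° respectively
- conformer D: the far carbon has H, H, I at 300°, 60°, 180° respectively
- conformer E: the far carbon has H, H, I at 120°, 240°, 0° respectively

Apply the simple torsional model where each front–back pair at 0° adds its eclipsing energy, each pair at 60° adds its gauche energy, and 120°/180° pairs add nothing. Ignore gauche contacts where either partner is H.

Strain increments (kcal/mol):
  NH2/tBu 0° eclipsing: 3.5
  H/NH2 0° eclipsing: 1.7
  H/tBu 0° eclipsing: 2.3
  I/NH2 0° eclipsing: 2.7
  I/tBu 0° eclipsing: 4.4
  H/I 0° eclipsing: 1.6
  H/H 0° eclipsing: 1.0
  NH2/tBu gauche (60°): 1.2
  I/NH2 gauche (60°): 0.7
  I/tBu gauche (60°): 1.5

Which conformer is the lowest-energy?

A (staggered): tBu–I gauche; 1.5 = 1.5 kcal/mol.
B (eclipsed): tBu–H eclipsed, NH2–H eclipsed, H–I eclipsed; 2.3 + 1.7 + 1.6 = 5.6 kcal/mol.
C (staggered): tBu–I gauche, NH2–I gauche; 1.5 + 0.7 = 2.2 kcal/mol.
D (staggered): NH2–I gauche; 0.7 = 0.7 kcal/mol.
E (eclipsed): tBu–I eclipsed, NH2–H eclipsed, H–H eclipsed; 4.4 + 1.7 + 1.0 = 7.1 kcal/mol.
D has the lowest total (0.7 kcal/mol).

D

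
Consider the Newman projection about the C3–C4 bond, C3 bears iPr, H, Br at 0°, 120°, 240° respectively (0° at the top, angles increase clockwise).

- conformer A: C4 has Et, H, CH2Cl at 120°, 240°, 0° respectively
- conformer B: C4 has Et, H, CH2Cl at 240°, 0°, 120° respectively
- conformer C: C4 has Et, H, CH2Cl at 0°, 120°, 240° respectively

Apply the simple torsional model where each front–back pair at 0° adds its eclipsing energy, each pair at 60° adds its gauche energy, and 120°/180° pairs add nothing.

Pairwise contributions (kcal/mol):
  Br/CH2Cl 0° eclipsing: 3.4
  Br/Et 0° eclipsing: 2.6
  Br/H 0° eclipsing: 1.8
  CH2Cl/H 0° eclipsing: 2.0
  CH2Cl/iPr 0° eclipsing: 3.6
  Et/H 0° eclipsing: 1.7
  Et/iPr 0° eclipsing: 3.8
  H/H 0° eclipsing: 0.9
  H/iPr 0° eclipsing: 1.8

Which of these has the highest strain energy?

A is eclipsed. iPr at 0° is eclipsed with CH2Cl at 0° (3.6); H at 120° is eclipsed with Et at 120° (1.7); Br at 240° is eclipsed with H at 240° (1.8). Total 7.1 kcal/mol.
B is eclipsed. iPr at 0° is eclipsed with H at 0° (1.8); H at 120° is eclipsed with CH2Cl at 120° (2.0); Br at 240° is eclipsed with Et at 240° (2.6). Total 6.4 kcal/mol.
C is eclipsed. iPr at 0° is eclipsed with Et at 0° (3.8); H at 120° is eclipsed with H at 120° (0.9); Br at 240° is eclipsed with CH2Cl at 240° (3.4). Total 8.1 kcal/mol.
C has the highest total (8.1 kcal/mol).

C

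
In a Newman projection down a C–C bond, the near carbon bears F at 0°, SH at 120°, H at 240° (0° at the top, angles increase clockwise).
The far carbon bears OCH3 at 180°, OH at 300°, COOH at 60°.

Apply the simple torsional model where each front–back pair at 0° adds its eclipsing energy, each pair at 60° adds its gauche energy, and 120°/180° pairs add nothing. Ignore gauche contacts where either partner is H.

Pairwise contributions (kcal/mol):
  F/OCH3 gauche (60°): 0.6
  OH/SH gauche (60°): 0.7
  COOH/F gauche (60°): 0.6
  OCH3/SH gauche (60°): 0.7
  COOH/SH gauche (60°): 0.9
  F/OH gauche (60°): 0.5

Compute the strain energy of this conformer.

This conformer (staggered): F–OH gauche, F–COOH gauche, SH–OCH3 gauche, SH–COOH gauche; 0.5 + 0.6 + 0.7 + 0.9 = 2.7 kcal/mol.

2.7 kcal/mol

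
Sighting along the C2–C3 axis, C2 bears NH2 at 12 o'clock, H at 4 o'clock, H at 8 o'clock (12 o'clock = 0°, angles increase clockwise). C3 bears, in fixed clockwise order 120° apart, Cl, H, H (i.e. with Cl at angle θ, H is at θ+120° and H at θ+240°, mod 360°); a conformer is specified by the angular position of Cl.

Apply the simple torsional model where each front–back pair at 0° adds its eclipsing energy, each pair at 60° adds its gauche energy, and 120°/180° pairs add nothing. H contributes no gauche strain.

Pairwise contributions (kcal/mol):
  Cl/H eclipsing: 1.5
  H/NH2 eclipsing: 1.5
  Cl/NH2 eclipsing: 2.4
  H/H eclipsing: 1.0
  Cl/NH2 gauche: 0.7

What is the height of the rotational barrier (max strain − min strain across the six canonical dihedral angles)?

4.4 kcal/mol

Cl at 0° (eclipsed): NH2–Cl eclipsed, H–H eclipsed, H–H eclipsed; 2.4 + 1.0 + 1.0 = 4.4 kcal/mol.
Cl at 60° (staggered): NH2–Cl gauche; 0.7 = 0.7 kcal/mol.
Cl at 120° (eclipsed): NH2–H eclipsed, H–Cl eclipsed, H–H eclipsed; 1.5 + 1.5 + 1.0 = 4.0 kcal/mol.
Cl at 180° (staggered): no non-H gauche contacts → 0.0 kcal/mol.
Cl at 240° (eclipsed): NH2–H eclipsed, H–H eclipsed, H–Cl eclipsed; 1.5 + 1.0 + 1.5 = 4.0 kcal/mol.
Cl at 300° (staggered): NH2–Cl gauche; 0.7 = 0.7 kcal/mol.
Max at 0° (4.4 kcal/mol), min at 180° (0.0 kcal/mol); barrier = 4.4 kcal/mol.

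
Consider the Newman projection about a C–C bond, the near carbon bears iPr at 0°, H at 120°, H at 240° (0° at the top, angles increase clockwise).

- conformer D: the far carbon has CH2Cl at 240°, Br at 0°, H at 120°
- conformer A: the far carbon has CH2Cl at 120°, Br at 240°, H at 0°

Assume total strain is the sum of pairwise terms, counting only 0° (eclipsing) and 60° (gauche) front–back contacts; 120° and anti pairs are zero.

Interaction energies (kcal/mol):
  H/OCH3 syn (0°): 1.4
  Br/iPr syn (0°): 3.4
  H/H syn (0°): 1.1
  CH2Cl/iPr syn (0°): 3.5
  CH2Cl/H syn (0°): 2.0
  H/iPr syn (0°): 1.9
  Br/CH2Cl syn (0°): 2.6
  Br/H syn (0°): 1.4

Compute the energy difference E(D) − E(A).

D (eclipsed): iPr(0°)/Br(0°) eclipsed 3.4; H(120°)/H(120°) eclipsed 1.1; H(240°)/CH2Cl(240°) eclipsed 2.0 → 6.5 kcal/mol.
A (eclipsed): iPr(0°)/H(0°) eclipsed 1.9; H(120°)/CH2Cl(120°) eclipsed 2.0; H(240°)/Br(240°) eclipsed 1.4 → 5.3 kcal/mol.
E(D) − E(A) = 6.5 − 5.3 = +1.2 kcal/mol.

+1.2 kcal/mol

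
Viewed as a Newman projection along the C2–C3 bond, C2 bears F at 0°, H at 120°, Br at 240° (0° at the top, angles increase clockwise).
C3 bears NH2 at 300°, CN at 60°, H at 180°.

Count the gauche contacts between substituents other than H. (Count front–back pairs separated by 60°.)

Non-H gauche pairs: F(0°)/NH2(300°); F(0°)/CN(60°); Br(240°)/NH2(300°) — 3 interactions.

3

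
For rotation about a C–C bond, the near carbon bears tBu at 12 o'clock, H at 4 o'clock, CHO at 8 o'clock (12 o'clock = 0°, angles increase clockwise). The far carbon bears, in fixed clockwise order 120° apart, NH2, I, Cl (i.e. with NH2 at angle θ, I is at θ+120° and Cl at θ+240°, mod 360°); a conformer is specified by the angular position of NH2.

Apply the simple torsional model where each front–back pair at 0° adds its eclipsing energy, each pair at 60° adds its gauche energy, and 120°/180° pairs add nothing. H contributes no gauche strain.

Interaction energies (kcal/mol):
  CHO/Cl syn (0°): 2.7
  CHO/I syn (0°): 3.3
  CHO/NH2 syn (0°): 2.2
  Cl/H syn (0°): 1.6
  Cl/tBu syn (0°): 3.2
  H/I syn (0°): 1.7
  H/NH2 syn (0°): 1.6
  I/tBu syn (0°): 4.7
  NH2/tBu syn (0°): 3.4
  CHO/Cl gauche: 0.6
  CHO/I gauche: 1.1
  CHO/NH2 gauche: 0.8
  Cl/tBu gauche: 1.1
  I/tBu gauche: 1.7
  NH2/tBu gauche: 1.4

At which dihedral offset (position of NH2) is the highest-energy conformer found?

240°

NH2 at 0° (eclipsed): tBu–NH2 eclipsed, H–I eclipsed, CHO–Cl eclipsed; 3.4 + 1.7 + 2.7 = 7.8 kcal/mol.
NH2 at 60° (staggered): tBu–NH2 gauche, tBu–Cl gauche, CHO–I gauche, CHO–Cl gauche; 1.4 + 1.1 + 1.1 + 0.6 = 4.2 kcal/mol.
NH2 at 120° (eclipsed): tBu–Cl eclipsed, H–NH2 eclipsed, CHO–I eclipsed; 3.2 + 1.6 + 3.3 = 8.1 kcal/mol.
NH2 at 180° (staggered): tBu–I gauche, tBu–Cl gauche, CHO–NH2 gauche, CHO–I gauche; 1.7 + 1.1 + 0.8 + 1.1 = 4.7 kcal/mol.
NH2 at 240° (eclipsed): tBu–I eclipsed, H–Cl eclipsed, CHO–NH2 eclipsed; 4.7 + 1.6 + 2.2 = 8.5 kcal/mol.
NH2 at 300° (staggered): tBu–NH2 gauche, tBu–I gauche, CHO–NH2 gauche, CHO–Cl gauche; 1.4 + 1.7 + 0.8 + 0.6 = 4.5 kcal/mol.
The maximum (8.5 kcal/mol) occurs with NH2 at 240°.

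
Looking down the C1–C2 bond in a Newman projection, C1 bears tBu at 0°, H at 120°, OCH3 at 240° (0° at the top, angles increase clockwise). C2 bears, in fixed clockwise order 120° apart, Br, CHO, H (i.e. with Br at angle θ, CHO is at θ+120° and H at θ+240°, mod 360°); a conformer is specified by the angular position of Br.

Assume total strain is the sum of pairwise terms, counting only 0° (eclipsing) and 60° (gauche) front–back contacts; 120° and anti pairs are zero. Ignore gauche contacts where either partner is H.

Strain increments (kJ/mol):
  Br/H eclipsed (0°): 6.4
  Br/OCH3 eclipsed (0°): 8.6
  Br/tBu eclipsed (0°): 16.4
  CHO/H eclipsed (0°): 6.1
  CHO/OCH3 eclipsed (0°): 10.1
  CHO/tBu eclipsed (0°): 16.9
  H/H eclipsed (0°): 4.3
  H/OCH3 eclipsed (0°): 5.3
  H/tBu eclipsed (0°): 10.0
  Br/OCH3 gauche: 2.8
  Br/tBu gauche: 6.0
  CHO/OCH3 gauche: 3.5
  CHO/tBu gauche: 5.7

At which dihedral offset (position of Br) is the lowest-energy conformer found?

Br at 0° is eclipsed. tBu at 0° is eclipsed with Br at 0° (16.4); H at 120° is eclipsed with CHO at 120° (6.1); OCH3 at 240° is eclipsed with H at 240° (5.3). Total 27.8 kJ/mol.
Br at 60° is staggered. tBu at 0° is gauche with Br at 60° (6.0); OCH3 at 240° is gauche with CHO at 180° (3.5). Total 9.5 kJ/mol.
Br at 120° is eclipsed. tBu at 0° is eclipsed with H at 0° (10.0); H at 120° is eclipsed with Br at 120° (6.4); OCH3 at 240° is eclipsed with CHO at 240° (10.1). Total 26.5 kJ/mol.
Br at 180° is staggered. tBu at 0° is gauche with CHO at 300° (5.7); OCH3 at 240° is gauche with Br at 180° (2.8); OCH3 at 240° is gauche with CHO at 300° (3.5). Total 12.0 kJ/mol.
Br at 240° is eclipsed. tBu at 0° is eclipsed with CHO at 0° (16.9); H at 120° is eclipsed with H at 120° (4.3); OCH3 at 240° is eclipsed with Br at 240° (8.6). Total 29.8 kJ/mol.
Br at 300° is staggered. tBu at 0° is gauche with Br at 300° (6.0); tBu at 0° is gauche with CHO at 60° (5.7); OCH3 at 240° is gauche with Br at 300° (2.8). Total 14.5 kJ/mol.
The minimum (9.5 kJ/mol) occurs with Br at 60°.

60°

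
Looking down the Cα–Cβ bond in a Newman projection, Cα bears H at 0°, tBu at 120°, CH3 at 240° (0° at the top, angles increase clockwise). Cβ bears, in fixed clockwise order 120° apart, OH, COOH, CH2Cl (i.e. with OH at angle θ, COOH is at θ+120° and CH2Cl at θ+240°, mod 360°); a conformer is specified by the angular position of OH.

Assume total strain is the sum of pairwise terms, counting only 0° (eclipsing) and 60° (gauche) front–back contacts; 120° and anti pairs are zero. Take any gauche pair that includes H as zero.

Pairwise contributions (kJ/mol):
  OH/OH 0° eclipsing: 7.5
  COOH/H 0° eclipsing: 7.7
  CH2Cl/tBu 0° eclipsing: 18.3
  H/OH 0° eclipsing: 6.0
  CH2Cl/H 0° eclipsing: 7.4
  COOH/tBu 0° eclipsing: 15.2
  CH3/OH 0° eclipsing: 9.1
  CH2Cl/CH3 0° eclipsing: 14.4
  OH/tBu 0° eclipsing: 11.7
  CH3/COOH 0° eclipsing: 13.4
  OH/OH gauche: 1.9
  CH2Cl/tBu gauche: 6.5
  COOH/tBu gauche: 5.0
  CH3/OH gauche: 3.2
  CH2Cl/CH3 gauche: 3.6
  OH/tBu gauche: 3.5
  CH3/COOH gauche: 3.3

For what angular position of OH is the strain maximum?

0°

OH at 0° (eclipsed): H(0°)/OH(0°) eclipsed 6.0; tBu(120°)/COOH(120°) eclipsed 15.2; CH3(240°)/CH2Cl(240°) eclipsed 14.4 → 35.6 kJ/mol.
OH at 60° (staggered): tBu(120°)/OH(60°) gauche 3.5; tBu(120°)/COOH(180°) gauche 5.0; CH3(240°)/COOH(180°) gauche 3.3; CH3(240°)/CH2Cl(300°) gauche 3.6 → 15.4 kJ/mol.
OH at 120° (eclipsed): H(0°)/CH2Cl(0°) eclipsed 7.4; tBu(120°)/OH(120°) eclipsed 11.7; CH3(240°)/COOH(240°) eclipsed 13.4 → 32.5 kJ/mol.
OH at 180° (staggered): tBu(120°)/OH(180°) gauche 3.5; tBu(120°)/CH2Cl(60°) gauche 6.5; CH3(240°)/OH(180°) gauche 3.2; CH3(240°)/COOH(300°) gauche 3.3 → 16.5 kJ/mol.
OH at 240° (eclipsed): H(0°)/COOH(0°) eclipsed 7.7; tBu(120°)/CH2Cl(120°) eclipsed 18.3; CH3(240°)/OH(240°) eclipsed 9.1 → 35.1 kJ/mol.
OH at 300° (staggered): tBu(120°)/COOH(60°) gauche 5.0; tBu(120°)/CH2Cl(180°) gauche 6.5; CH3(240°)/OH(300°) gauche 3.2; CH3(240°)/CH2Cl(180°) gauche 3.6 → 18.3 kJ/mol.
The maximum (35.6 kJ/mol) occurs with OH at 0°.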